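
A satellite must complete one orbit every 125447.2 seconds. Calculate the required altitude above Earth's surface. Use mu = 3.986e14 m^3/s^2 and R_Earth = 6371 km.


T = 125447.2 s
r = (mu*T^2/(4*pi^2))^(1/3) = (3.986e14 * 125447.2^2 / (4*pi^2))^(1/3)
r = 5.4162641e+07 m = 54162.6412 km
alt = r - R_E = 54162.6412 - 6371 = 47791.6412 km

47791.6412 km


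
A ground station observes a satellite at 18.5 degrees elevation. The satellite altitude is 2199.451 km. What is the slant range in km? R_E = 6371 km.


h = 2199.451 km, el = 18.5 deg
d = -R_E*sin(el) + sqrt((R_E*sin(el))^2 + 2*R_E*h + h^2)
d = -6371.0000*sin(0.3228859) + sqrt((6371.0000*0.3173047)^2 + 2*6371.0000*2199.451 + 2199.451^2)
d = 4057.0740 km

4057.0740 km


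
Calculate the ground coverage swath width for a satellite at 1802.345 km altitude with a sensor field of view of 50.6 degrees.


FOV = 50.6 deg = 0.8831366 rad
swath = 2 * alt * tan(FOV/2) = 2 * 1802.345 * tan(0.4415683)
swath = 2 * 1802.345 * 0.4726978
swath = 1703.9292 km

1703.9292 km


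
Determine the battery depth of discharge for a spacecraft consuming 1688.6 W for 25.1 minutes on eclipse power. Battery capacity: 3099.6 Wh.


E_used = P * t / 60 = 1688.6 * 25.1 / 60 = 706.3977 Wh
DOD = E_used / E_total * 100 = 706.3977 / 3099.6 * 100
DOD = 22.7900 %

22.7900 %


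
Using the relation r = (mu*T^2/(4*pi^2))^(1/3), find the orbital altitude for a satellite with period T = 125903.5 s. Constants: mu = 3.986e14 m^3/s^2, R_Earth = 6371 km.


T = 125903.5 s
r = (mu*T^2/(4*pi^2))^(1/3) = (3.986e14 * 125903.5^2 / (4*pi^2))^(1/3)
r = 5.4293902e+07 m = 54293.9020 km
alt = r - R_E = 54293.9020 - 6371 = 47922.9020 km

47922.9020 km


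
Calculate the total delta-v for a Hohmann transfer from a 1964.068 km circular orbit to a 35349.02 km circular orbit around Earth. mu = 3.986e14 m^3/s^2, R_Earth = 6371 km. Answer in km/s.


r1 = 8335.0680 km = 8.335068e+06 m
r2 = 41720.0200 km = 4.172002e+07 m
dv1 = sqrt(mu/r1)*(sqrt(2*r2/(r1+r2)) - 1) = 2013.1249 m/s
dv2 = sqrt(mu/r2)*(1 - sqrt(2*r1/(r1+r2))) = 1307.1991 m/s
total dv = |dv1| + |dv2| = 2013.1249 + 1307.1991 = 3320.3240 m/s = 3.3203 km/s

3.3203 km/s


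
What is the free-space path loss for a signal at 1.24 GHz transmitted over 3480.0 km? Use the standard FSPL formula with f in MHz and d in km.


f = 1.24 GHz = 1240.0000 MHz
d = 3480.0 km
FSPL = 32.44 + 20*log10(1240.0000) + 20*log10(3480.0)
FSPL = 32.44 + 61.8684 + 70.8316
FSPL = 165.1400 dB

165.1400 dB


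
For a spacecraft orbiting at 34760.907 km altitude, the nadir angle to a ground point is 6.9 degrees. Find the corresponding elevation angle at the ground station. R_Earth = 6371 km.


r = R_E + alt = 41131.9070 km
Law of sines in the satellite / Earth-center / ground-point triangle:
  sin(nadir)/R_E = sin(90 + el)/r  =>  cos(el) = (r/R_E)*sin(nadir)
cos(el) = (41131.9070 / 6371.0000) * sin(6.9 deg) = 0.7756172
el = arccos(0.7756172) = 39.1390 deg
(Earth-central angle = 90 - nadir - el = 43.9610 deg)

39.1390 degrees


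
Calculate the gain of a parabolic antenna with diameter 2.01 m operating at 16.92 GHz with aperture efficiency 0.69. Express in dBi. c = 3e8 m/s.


lambda = c/f = 3e8 / 1.692e+10 = 0.0177305 m
G = eta*(pi*D/lambda)^2 = 0.69*(pi*2.01/0.0177305)^2
G = 87518.3576 (linear)
G = 10*log10(87518.3576) = 49.4210 dBi

49.4210 dBi


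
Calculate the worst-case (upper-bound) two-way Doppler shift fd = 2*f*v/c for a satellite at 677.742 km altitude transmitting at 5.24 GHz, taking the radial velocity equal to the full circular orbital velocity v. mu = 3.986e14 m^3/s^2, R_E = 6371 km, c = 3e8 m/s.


r = 7.048742e+06 m
v = sqrt(mu/r) = 7519.9134 m/s (worst-case radial velocity)
f = 5.24 GHz = 5.24e+09 Hz
fd = 2*f*v/c = 2*5.24e+09*7519.9134/3.0e+08
fd = 262695.6418 Hz

262695.6418 Hz


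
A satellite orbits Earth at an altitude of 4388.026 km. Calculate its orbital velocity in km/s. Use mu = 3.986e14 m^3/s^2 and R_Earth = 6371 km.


r = R_E + alt = 6371.0 + 4388.026 = 10759.0260 km = 1.0759026e+07 m
v = sqrt(mu/r) = sqrt(3.986e14 / 1.0759026e+07) = 6086.7038 m/s = 6.0867 km/s

6.0867 km/s


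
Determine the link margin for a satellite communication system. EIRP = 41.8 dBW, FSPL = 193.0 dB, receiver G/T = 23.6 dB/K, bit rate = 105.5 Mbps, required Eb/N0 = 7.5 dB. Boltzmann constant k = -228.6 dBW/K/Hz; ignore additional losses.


C/N0 = EIRP - FSPL + G/T - k = 41.8 - 193.0 + 23.6 - (-228.6)
C/N0 = 101.0000 dB-Hz
R_b = 105.5 Mbps = 1.055e+08 bps -> 10*log10(R_b) = 80.2325 dB-Hz
Eb/N0 = C/N0 - 10*log10(R_b) = 101.0000 - 80.2325 = 20.7675 dB
Margin = Eb/N0 - Eb/N0_req = 20.7675 - 7.5 = 13.2675 dB (link closes)

13.2675 dB


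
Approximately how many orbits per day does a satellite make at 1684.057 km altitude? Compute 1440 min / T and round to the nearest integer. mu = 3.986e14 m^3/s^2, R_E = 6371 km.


r = 8.055057e+06 m
T = 2*pi*sqrt(r^3/mu) = 7194.7242 s = 119.9121 min
revs/day = 1440 / 119.9121 = 12.0088
Rounded: 12 revolutions per day

12 revolutions per day


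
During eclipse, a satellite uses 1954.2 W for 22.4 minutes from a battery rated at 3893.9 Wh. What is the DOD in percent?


E_used = P * t / 60 = 1954.2 * 22.4 / 60 = 729.5680 Wh
DOD = E_used / E_total * 100 = 729.5680 / 3893.9 * 100
DOD = 18.7362 %

18.7362 %


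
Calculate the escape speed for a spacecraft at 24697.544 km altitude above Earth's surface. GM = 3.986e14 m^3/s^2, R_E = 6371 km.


r = 6371.0 + 24697.544 = 31068.5440 km = 3.1068544e+07 m
v_esc = sqrt(2*mu/r) = sqrt(2*3.986e14 / 3.1068544e+07)
v_esc = 5065.5102 m/s = 5.0655 km/s

5.0655 km/s


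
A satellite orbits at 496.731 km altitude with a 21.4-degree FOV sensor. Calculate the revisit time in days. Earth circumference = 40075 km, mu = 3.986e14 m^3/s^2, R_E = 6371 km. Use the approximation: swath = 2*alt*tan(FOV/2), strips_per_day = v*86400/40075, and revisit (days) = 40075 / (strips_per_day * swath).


swath = 2*496.731*tan(0.1867502) = 187.7166 km
v = sqrt(mu/r) = 7618.3691 m/s = 7.6184 km/s
strips/day = v*86400/40075 = 7.6184*86400/40075 = 16.4249
coverage/day = strips * swath = 16.4249 * 187.7166 = 3083.2226 km
revisit = 40075 / 3083.2226 = 12.9978 days

12.9978 days


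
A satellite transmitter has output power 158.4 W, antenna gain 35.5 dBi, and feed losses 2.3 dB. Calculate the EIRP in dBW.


Pt = 158.4 W = 21.9976 dBW
EIRP = Pt_dBW + Gt - losses = 21.9976 + 35.5 - 2.3 = 55.1976 dBW

55.1976 dBW


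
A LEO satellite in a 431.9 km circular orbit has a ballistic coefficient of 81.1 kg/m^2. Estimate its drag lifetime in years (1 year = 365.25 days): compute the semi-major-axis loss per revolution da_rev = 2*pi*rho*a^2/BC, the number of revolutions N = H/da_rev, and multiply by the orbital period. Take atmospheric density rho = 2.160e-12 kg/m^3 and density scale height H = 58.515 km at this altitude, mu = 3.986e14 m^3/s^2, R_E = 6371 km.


a = R_E + alt = 6802.9000 km = 6.8029e+06 m
da_rev = 2*pi*rho*a^2/BC = 2*pi*2.160e-12*(6.8029e+06)^2/81.1 = 7.744635 m per revolution
N = H/da_rev = 58515.0000 m / 7.744635 m = 7555.5532 revolutions
P = 2*pi*sqrt(a^3/mu) = 5584.0893 s
lifetime = N*P = 7555.5532 * 5584.0893 = 4.2190884e+07 s = 488.3204 days
years = 488.3204 / 365.25 = 1.3369 years

1.3369 years


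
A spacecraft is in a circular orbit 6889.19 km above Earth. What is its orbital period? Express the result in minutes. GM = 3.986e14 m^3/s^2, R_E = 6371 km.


r = 13260.1900 km = 1.326019e+07 m
T = 2*pi*sqrt(r^3/mu) = 2*pi*sqrt(2.3315742e+21 / 3.986e14)
T = 15196.2294 s = 253.2705 min

253.2705 minutes


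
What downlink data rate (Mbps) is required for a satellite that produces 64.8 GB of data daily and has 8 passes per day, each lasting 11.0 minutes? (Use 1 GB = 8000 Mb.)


total contact time = 8 * 11.0 * 60 = 5280.0000 s
data = 64.8 GB = 518400.0000 Mb
rate = 518400.0000 / 5280.0000 = 98.1818 Mbps

98.1818 Mbps


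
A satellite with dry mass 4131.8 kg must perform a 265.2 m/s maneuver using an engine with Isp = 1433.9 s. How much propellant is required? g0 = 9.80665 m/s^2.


ve = Isp * g0 = 1433.9 * 9.80665 = 14061.755435 m/s
mass ratio = exp(dv/ve) = exp(265.2/14061.755435) = 1.01903863
m_prop = m_dry * (mr - 1) = 4131.8 * (1.01903863 - 1)
m_prop = 78.6638 kg

78.6638 kg


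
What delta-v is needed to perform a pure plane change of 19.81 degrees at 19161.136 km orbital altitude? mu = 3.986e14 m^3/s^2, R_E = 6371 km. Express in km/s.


r = 25532.1360 km = 2.5532136e+07 m
V = sqrt(mu/r) = 3951.1641 m/s
di = 19.81 deg = 0.3457497 rad
dV = 2*V*sin(di/2) = 2*3951.1641*sin(0.1728749)
dV = 1359.3195 m/s = 1.3593 km/s

1.3593 km/s


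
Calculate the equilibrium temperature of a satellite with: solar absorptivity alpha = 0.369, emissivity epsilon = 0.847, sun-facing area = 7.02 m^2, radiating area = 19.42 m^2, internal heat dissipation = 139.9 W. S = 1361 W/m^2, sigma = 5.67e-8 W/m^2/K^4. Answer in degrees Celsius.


Numerator = alpha*S*A_sun + Q_int = 0.369*1361*7.02 + 139.9 = 3665.4072 W
Denominator = eps*sigma*A_rad = 0.847*5.67e-8*19.42 = 9.3264356e-07 W/K^4
T^4 = 3.9301265e+09 K^4
T = 250.3812 K = -22.7688 C

-22.7688 degrees Celsius


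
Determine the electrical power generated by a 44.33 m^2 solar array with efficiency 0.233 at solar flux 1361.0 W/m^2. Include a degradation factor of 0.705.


P = area * eta * S * degradation
P = 44.33 * 0.233 * 1361.0 * 0.705
P = 9910.6216 W

9910.6216 W


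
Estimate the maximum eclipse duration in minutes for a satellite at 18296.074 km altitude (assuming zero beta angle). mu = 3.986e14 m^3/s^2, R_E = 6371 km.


r = 24667.0740 km
T = 642.5936 min
Eclipse fraction = arcsin(R_E/r)/pi = arcsin(6371.0000/24667.0740)/pi
= arcsin(0.2582795)/pi = 0.08315555
Eclipse duration = 0.08315555 * 642.5936 = 53.4352 min

53.4352 minutes


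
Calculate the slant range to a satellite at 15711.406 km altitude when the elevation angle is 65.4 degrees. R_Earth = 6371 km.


h = 15711.406 km, el = 65.4 deg
d = -R_E*sin(el) + sqrt((R_E*sin(el))^2 + 2*R_E*h + h^2)
d = -6371.0000*sin(1.1414) + sqrt((6371.0000*0.9092361)^2 + 2*6371.0000*15711.406 + 15711.406^2)
d = 16129.8225 km

16129.8225 km


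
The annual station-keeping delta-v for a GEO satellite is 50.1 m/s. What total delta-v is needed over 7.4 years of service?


dV = rate * years = 50.1 * 7.4
dV = 370.7400 m/s

370.7400 m/s


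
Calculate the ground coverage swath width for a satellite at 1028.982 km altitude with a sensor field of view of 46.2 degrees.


FOV = 46.2 deg = 0.8063421 rad
swath = 2 * alt * tan(FOV/2) = 2 * 1028.982 * tan(0.4031711)
swath = 2 * 1028.982 * 0.4265361
swath = 877.7960 km

877.7960 km


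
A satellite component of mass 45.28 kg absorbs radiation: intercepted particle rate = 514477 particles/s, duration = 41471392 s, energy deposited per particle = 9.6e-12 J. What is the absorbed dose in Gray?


Total energy deposited = rate * time * E_per
  = 514477 * 41471392 * 9.6e-12 = 204.8263 J
Dose = E_total / mass = 204.8263 / 45.28
Dose = 4.5235 Gy

4.5235 Gy


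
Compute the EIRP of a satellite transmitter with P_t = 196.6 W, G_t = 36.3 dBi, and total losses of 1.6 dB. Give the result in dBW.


Pt = 196.6 W = 22.9358 dBW
EIRP = Pt_dBW + Gt - losses = 22.9358 + 36.3 - 1.6 = 57.6358 dBW

57.6358 dBW


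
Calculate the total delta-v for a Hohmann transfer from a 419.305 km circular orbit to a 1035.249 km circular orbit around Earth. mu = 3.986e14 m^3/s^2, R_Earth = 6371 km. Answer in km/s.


r1 = 6790.3050 km = 6.790305e+06 m
r2 = 7406.2490 km = 7.406249e+06 m
dv1 = sqrt(mu/r1)*(sqrt(2*r2/(r1+r2)) - 1) = 164.4434 m/s
dv2 = sqrt(mu/r2)*(1 - sqrt(2*r1/(r1+r2))) = 160.9115 m/s
total dv = |dv1| + |dv2| = 164.4434 + 160.9115 = 325.3549 m/s = 0.3253549 km/s

0.3254 km/s


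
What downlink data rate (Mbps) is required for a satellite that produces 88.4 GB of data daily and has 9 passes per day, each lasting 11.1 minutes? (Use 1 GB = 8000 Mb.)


total contact time = 9 * 11.1 * 60 = 5994.0000 s
data = 88.4 GB = 707200.0000 Mb
rate = 707200.0000 / 5994.0000 = 117.9847 Mbps

117.9847 Mbps


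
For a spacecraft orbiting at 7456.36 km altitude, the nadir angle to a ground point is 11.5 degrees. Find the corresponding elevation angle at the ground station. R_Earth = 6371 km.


r = R_E + alt = 13827.3600 km
Law of sines in the satellite / Earth-center / ground-point triangle:
  sin(nadir)/R_E = sin(90 + el)/r  =>  cos(el) = (r/R_E)*sin(nadir)
cos(el) = (13827.3600 / 6371.0000) * sin(11.5 deg) = 0.4327001
el = arccos(0.4327001) = 64.3610 deg
(Earth-central angle = 90 - nadir - el = 14.1390 deg)

64.3610 degrees


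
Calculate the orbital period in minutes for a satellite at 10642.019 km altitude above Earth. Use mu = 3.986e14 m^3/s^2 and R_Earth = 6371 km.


r = 17013.0190 km = 1.7013019e+07 m
T = 2*pi*sqrt(r^3/mu) = 2*pi*sqrt(4.9242961e+21 / 3.986e14)
T = 22084.2829 s = 368.0714 min

368.0714 minutes


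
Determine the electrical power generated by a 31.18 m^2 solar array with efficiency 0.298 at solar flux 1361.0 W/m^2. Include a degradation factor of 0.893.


P = area * eta * S * degradation
P = 31.18 * 0.298 * 1361.0 * 0.893
P = 11292.8084 W

11292.8084 W


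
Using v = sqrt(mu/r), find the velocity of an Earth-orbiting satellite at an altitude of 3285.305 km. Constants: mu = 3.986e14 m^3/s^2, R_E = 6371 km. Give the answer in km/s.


r = R_E + alt = 6371.0 + 3285.305 = 9656.3050 km = 9.656305e+06 m
v = sqrt(mu/r) = sqrt(3.986e14 / 9.656305e+06) = 6424.8525 m/s = 6.4249 km/s

6.4249 km/s


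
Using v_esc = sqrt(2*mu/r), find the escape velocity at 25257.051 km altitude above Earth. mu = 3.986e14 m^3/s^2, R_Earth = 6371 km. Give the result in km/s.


r = 6371.0 + 25257.051 = 31628.0510 km = 3.1628051e+07 m
v_esc = sqrt(2*mu/r) = sqrt(2*3.986e14 / 3.1628051e+07)
v_esc = 5020.5053 m/s = 5.0205 km/s

5.0205 km/s


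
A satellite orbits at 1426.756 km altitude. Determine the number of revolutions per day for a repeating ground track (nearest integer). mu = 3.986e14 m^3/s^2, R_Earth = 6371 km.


r = 7.797756e+06 m
T = 2*pi*sqrt(r^3/mu) = 6852.7625 s = 114.2127 min
revs/day = 1440 / 114.2127 = 12.6081
Rounded: 13 revolutions per day

13 revolutions per day


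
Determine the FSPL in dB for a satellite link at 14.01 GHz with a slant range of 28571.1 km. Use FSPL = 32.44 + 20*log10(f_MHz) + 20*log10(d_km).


f = 14.01 GHz = 14010.0000 MHz
d = 28571.1 km
FSPL = 32.44 + 20*log10(14010.0000) + 20*log10(28571.1)
FSPL = 32.44 + 82.9288 + 89.1185
FSPL = 204.4873 dB

204.4873 dB


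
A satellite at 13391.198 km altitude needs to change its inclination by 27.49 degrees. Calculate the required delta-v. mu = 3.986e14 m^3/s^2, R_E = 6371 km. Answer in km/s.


r = 19762.1980 km = 1.9762198e+07 m
V = sqrt(mu/r) = 4491.0824 m/s
di = 27.49 deg = 0.479791 rad
dV = 2*V*sin(di/2) = 2*4491.0824*sin(0.2398955)
dV = 2134.1725 m/s = 2.1342 km/s

2.1342 km/s


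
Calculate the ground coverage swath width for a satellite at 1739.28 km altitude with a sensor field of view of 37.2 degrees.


FOV = 37.2 deg = 0.6492625 rad
swath = 2 * alt * tan(FOV/2) = 2 * 1739.28 * tan(0.3246312)
swath = 2 * 1739.28 * 0.3365372
swath = 1170.6648 km

1170.6648 km


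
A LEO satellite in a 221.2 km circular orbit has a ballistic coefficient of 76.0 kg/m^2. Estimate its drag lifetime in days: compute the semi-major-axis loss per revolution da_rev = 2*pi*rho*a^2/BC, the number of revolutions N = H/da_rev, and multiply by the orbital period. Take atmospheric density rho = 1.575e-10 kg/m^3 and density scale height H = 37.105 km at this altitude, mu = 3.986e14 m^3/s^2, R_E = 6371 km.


a = R_E + alt = 6592.2000 km = 6.5922e+06 m
da_rev = 2*pi*rho*a^2/BC = 2*pi*1.575e-10*(6.5922e+06)^2/76.0 = 565.858161 m per revolution
N = H/da_rev = 37105.0000 m / 565.858161 m = 65.5730 revolutions
P = 2*pi*sqrt(a^3/mu) = 5326.6822 s
lifetime = N*P = 65.5730 * 5326.6822 = 349286.3673 s = 4.0427 days

4.0427 days


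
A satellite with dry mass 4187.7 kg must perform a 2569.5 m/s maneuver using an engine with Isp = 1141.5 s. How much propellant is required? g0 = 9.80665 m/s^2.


ve = Isp * g0 = 1141.5 * 9.80665 = 11194.290975 m/s
mass ratio = exp(dv/ve) = exp(2569.5/11194.290975) = 1.25801697
m_prop = m_dry * (mr - 1) = 4187.7 * (1.25801697 - 1)
m_prop = 1080.4977 kg

1080.4977 kg


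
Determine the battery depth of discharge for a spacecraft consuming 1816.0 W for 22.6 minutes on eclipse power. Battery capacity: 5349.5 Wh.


E_used = P * t / 60 = 1816.0 * 22.6 / 60 = 684.0267 Wh
DOD = E_used / E_total * 100 = 684.0267 / 5349.5 * 100
DOD = 12.7867 %

12.7867 %


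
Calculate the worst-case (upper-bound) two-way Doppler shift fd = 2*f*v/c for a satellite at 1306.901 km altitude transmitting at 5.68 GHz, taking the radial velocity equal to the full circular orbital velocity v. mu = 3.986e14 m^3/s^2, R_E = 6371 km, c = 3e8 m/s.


r = 7.677901e+06 m
v = sqrt(mu/r) = 7205.2224 m/s (worst-case radial velocity)
f = 5.68 GHz = 5.68e+09 Hz
fd = 2*f*v/c = 2*5.68e+09*7205.2224/3.0e+08
fd = 272837.7566 Hz

272837.7566 Hz


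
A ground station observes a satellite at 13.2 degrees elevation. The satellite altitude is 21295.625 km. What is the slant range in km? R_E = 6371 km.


h = 21295.625 km, el = 13.2 deg
d = -R_E*sin(el) + sqrt((R_E*sin(el))^2 + 2*R_E*h + h^2)
d = -6371.0000*sin(0.2303835) + sqrt((6371.0000*0.2283509)^2 + 2*6371.0000*21295.625 + 21295.625^2)
d = 25507.5394 km

25507.5394 km


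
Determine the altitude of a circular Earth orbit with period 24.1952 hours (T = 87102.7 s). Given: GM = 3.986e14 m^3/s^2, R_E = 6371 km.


T = 87102.7 s
r = (mu*T^2/(4*pi^2))^(1/3) = (3.986e14 * 87102.7^2 / (4*pi^2))^(1/3)
r = 4.2469805e+07 m = 42469.8047 km
alt = r - R_E = 42469.8047 - 6371 = 36098.8047 km

36098.8047 km


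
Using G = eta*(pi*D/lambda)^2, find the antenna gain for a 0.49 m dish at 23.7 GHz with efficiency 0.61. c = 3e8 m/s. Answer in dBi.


lambda = c/f = 3e8 / 2.37e+10 = 0.01265823 m
G = eta*(pi*D/lambda)^2 = 0.61*(pi*0.49/0.01265823)^2
G = 9021.4412 (linear)
G = 10*log10(9021.4412) = 39.5528 dBi

39.5528 dBi


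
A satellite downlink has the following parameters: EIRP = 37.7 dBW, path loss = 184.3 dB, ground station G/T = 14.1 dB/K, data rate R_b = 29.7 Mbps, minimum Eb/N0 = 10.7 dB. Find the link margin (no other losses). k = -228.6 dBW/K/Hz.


C/N0 = EIRP - FSPL + G/T - k = 37.7 - 184.3 + 14.1 - (-228.6)
C/N0 = 96.1000 dB-Hz
R_b = 29.7 Mbps = 2.97e+07 bps -> 10*log10(R_b) = 74.7276 dB-Hz
Eb/N0 = C/N0 - 10*log10(R_b) = 96.1000 - 74.7276 = 21.3724 dB
Margin = Eb/N0 - Eb/N0_req = 21.3724 - 10.7 = 10.6724 dB (link closes)

10.6724 dB


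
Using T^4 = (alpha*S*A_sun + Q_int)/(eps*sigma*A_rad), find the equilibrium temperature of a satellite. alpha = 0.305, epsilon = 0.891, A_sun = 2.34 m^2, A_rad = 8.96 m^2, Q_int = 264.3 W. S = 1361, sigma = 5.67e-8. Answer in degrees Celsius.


Numerator = alpha*S*A_sun + Q_int = 0.305*1361*2.34 + 264.3 = 1235.6457 W
Denominator = eps*sigma*A_rad = 0.891*5.67e-8*8.96 = 4.5265651e-07 W/K^4
T^4 = 2.7297646e+09 K^4
T = 228.5764 K = -44.5736 C

-44.5736 degrees Celsius


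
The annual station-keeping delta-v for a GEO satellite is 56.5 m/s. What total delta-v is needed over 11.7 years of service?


dV = rate * years = 56.5 * 11.7
dV = 661.0500 m/s

661.0500 m/s


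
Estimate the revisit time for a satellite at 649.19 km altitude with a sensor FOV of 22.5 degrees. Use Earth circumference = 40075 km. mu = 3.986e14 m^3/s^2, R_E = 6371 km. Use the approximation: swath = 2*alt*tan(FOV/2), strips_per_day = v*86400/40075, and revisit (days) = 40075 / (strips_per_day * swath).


swath = 2*649.19*tan(0.1963495) = 258.2638 km
v = sqrt(mu/r) = 7535.1901 m/s = 7.5352 km/s
strips/day = v*86400/40075 = 7.5352*86400/40075 = 16.2456
coverage/day = strips * swath = 16.2456 * 258.2638 = 4195.6382 km
revisit = 40075 / 4195.6382 = 9.5516 days

9.5516 days


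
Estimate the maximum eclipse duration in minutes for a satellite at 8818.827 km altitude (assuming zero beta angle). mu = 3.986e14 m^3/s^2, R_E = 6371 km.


r = 15189.8270 km
T = 310.5197 min
Eclipse fraction = arcsin(R_E/r)/pi = arcsin(6371.0000/15189.8270)/pi
= arcsin(0.4194254)/pi = 0.1377684
Eclipse duration = 0.1377684 * 310.5197 = 42.7798 min

42.7798 minutes


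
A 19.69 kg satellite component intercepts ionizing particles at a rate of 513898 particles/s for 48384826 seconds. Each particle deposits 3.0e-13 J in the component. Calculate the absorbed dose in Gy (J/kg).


Total energy deposited = rate * time * E_per
  = 513898 * 48384826 * 3.0e-13 = 7.4595 J
Dose = E_total / mass = 7.4595 / 19.69
Dose = 0.3788451 Gy

0.3788 Gy


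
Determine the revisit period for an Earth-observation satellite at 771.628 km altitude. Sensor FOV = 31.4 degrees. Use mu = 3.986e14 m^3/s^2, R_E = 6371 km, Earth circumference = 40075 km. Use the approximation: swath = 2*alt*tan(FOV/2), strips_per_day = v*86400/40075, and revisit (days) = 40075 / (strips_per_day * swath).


swath = 2*771.628*tan(0.2740167) = 433.7897 km
v = sqrt(mu/r) = 7470.3273 m/s = 7.4703 km/s
strips/day = v*86400/40075 = 7.4703*86400/40075 = 16.1057
coverage/day = strips * swath = 16.1057 * 433.7897 = 6986.4906 km
revisit = 40075 / 6986.4906 = 5.7361 days

5.7361 days


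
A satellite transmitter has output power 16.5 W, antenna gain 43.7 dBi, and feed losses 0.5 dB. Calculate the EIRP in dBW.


Pt = 16.5 W = 12.1748 dBW
EIRP = Pt_dBW + Gt - losses = 12.1748 + 43.7 - 0.5 = 55.3748 dBW

55.3748 dBW


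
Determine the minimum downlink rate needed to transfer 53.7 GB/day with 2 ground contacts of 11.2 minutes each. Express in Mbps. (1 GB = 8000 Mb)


total contact time = 2 * 11.2 * 60 = 1344.0000 s
data = 53.7 GB = 429600.0000 Mb
rate = 429600.0000 / 1344.0000 = 319.6429 Mbps

319.6429 Mbps


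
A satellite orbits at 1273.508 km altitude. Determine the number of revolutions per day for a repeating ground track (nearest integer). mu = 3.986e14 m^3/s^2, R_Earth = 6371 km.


r = 7.644508e+06 m
T = 2*pi*sqrt(r^3/mu) = 6651.7441 s = 110.8624 min
revs/day = 1440 / 110.8624 = 12.9891
Rounded: 13 revolutions per day

13 revolutions per day


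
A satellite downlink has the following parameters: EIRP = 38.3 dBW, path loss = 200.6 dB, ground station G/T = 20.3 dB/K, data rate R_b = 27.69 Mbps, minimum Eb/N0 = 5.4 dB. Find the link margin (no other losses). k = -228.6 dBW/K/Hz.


C/N0 = EIRP - FSPL + G/T - k = 38.3 - 200.6 + 20.3 - (-228.6)
C/N0 = 86.6000 dB-Hz
R_b = 27.69 Mbps = 2.769e+07 bps -> 10*log10(R_b) = 74.4232 dB-Hz
Eb/N0 = C/N0 - 10*log10(R_b) = 86.6000 - 74.4232 = 12.1768 dB
Margin = Eb/N0 - Eb/N0_req = 12.1768 - 5.4 = 6.7768 dB (link closes)

6.7768 dB


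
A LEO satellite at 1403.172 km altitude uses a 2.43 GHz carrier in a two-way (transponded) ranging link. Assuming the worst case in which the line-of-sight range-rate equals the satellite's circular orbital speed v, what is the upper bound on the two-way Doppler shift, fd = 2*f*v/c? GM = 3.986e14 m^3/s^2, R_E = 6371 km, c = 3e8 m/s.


r = 7.774172e+06 m
v = sqrt(mu/r) = 7160.4707 m/s (worst-case radial velocity)
f = 2.43 GHz = 2.43e+09 Hz
fd = 2*f*v/c = 2*2.43e+09*7160.4707/3.0e+08
fd = 115999.6261 Hz

115999.6261 Hz


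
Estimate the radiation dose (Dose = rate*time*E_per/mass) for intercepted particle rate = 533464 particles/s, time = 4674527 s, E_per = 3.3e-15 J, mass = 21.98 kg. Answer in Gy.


Total energy deposited = rate * time * E_per
  = 533464 * 4674527 * 3.3e-15 = 0.008229183 J
Dose = E_total / mass = 0.008229183 / 21.98
Dose = 3.7439414e-04 Gy

3.7439e-04 Gy


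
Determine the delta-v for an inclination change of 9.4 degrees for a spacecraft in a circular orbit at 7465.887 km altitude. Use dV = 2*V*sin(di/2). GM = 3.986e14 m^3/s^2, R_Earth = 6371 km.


r = 13836.8870 km = 1.3836887e+07 m
V = sqrt(mu/r) = 5367.2207 m/s
di = 9.4 deg = 0.1640609 rad
dV = 2*V*sin(di/2) = 2*5367.2207*sin(0.08203047)
dV = 879.5641 m/s = 0.8795641 km/s

0.8796 km/s


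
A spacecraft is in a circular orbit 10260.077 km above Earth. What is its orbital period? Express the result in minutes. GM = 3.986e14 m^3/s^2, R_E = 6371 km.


r = 16631.0770 km = 1.6631077e+07 m
T = 2*pi*sqrt(r^3/mu) = 2*pi*sqrt(4.6000349e+21 / 3.986e14)
T = 21344.7849 s = 355.7464 min

355.7464 minutes


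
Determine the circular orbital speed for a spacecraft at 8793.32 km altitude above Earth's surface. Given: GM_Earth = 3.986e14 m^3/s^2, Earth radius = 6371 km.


r = R_E + alt = 6371.0 + 8793.32 = 15164.3200 km = 1.516432e+07 m
v = sqrt(mu/r) = sqrt(3.986e14 / 1.516432e+07) = 5126.9275 m/s = 5.1269 km/s

5.1269 km/s


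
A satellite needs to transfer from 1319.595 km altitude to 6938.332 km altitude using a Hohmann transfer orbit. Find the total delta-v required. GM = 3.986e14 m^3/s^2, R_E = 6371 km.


r1 = 7690.5950 km = 7.690595e+06 m
r2 = 13309.3320 km = 1.3309332e+07 m
dv1 = sqrt(mu/r1)*(sqrt(2*r2/(r1+r2)) - 1) = 906.0977 m/s
dv2 = sqrt(mu/r2)*(1 - sqrt(2*r1/(r1+r2))) = 788.9944 m/s
total dv = |dv1| + |dv2| = 906.0977 + 788.9944 = 1695.0921 m/s = 1.6951 km/s

1.6951 km/s


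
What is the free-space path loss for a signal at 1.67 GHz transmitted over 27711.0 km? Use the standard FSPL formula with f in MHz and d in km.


f = 1.67 GHz = 1670.0000 MHz
d = 27711.0 km
FSPL = 32.44 + 20*log10(1670.0000) + 20*log10(27711.0)
FSPL = 32.44 + 64.4543 + 88.8530
FSPL = 185.7474 dB

185.7474 dB


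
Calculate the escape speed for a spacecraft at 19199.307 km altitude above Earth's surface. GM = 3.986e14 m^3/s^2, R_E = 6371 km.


r = 6371.0 + 19199.307 = 25570.3070 km = 2.5570307e+07 m
v_esc = sqrt(2*mu/r) = sqrt(2*3.986e14 / 2.5570307e+07)
v_esc = 5583.6177 m/s = 5.5836 km/s

5.5836 km/s


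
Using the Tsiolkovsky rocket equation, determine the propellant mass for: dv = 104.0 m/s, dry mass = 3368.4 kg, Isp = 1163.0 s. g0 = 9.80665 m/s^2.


ve = Isp * g0 = 1163.0 * 9.80665 = 11405.133950 m/s
mass ratio = exp(dv/ve) = exp(104.0/11405.133950) = 1.00916040
m_prop = m_dry * (mr - 1) = 3368.4 * (1.00916040 - 1)
m_prop = 30.8559 kg

30.8559 kg


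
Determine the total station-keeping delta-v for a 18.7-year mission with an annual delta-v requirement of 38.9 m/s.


dV = rate * years = 38.9 * 18.7
dV = 727.4300 m/s

727.4300 m/s


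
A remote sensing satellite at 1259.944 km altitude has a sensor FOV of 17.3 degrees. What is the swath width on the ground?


FOV = 17.3 deg = 0.301942 rad
swath = 2 * alt * tan(FOV/2) = 2 * 1259.944 * tan(0.150971)
swath = 2 * 1259.944 * 0.1521285
swath = 383.3468 km

383.3468 km


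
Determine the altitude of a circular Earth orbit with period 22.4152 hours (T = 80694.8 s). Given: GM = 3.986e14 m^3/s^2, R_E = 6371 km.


T = 80694.8 s
r = (mu*T^2/(4*pi^2))^(1/3) = (3.986e14 * 80694.8^2 / (4*pi^2))^(1/3)
r = 4.036047e+07 m = 40360.4704 km
alt = r - R_E = 40360.4704 - 6371 = 33989.4704 km

33989.4704 km


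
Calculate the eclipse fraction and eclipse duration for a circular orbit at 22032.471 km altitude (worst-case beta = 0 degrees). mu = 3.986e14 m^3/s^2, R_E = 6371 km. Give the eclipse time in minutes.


r = 28403.4710 km
T = 793.9938 min
Eclipse fraction = arcsin(R_E/r)/pi = arcsin(6371.0000/28403.4710)/pi
= arcsin(0.2243036)/pi = 0.07201072
Eclipse duration = 0.07201072 * 793.9938 = 57.1761 min

57.1761 minutes


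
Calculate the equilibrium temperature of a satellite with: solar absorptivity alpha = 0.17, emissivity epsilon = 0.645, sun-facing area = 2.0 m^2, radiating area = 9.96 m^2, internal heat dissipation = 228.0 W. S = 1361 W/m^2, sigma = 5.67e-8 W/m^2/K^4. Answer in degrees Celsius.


Numerator = alpha*S*A_sun + Q_int = 0.17*1361*2.0 + 228.0 = 690.7400 W
Denominator = eps*sigma*A_rad = 0.645*5.67e-8*9.96 = 3.6425214e-07 W/K^4
T^4 = 1.8963238e+09 K^4
T = 208.6787 K = -64.4713 C

-64.4713 degrees Celsius


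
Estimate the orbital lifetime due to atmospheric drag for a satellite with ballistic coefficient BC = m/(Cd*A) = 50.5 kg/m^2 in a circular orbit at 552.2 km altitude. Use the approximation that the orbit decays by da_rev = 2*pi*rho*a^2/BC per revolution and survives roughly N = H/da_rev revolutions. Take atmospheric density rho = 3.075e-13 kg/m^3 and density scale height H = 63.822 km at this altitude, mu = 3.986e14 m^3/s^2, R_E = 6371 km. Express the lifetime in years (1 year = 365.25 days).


a = R_E + alt = 6923.2000 km = 6.9232e+06 m
da_rev = 2*pi*rho*a^2/BC = 2*pi*3.075e-13*(6.9232e+06)^2/50.5 = 1.833781 m per revolution
N = H/da_rev = 63822.0000 m / 1.833781 m = 34803.5098 revolutions
P = 2*pi*sqrt(a^3/mu) = 5732.8627 s
lifetime = N*P = 34803.5098 * 5732.8627 = 1.9952374e+08 s = 2309.3026 days
years = 2309.3026 / 365.25 = 6.3225 years

6.3225 years


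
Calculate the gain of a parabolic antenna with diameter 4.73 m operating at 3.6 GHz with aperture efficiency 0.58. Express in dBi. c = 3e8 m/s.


lambda = c/f = 3e8 / 3.6e+09 = 0.08333333 m
G = eta*(pi*D/lambda)^2 = 0.58*(pi*4.73/0.08333333)^2
G = 18442.1909 (linear)
G = 10*log10(18442.1909) = 42.6581 dBi

42.6581 dBi


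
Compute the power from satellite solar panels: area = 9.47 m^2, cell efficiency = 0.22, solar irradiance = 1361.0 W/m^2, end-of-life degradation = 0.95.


P = area * eta * S * degradation
P = 9.47 * 0.22 * 1361.0 * 0.95
P = 2693.7320 W

2693.7320 W


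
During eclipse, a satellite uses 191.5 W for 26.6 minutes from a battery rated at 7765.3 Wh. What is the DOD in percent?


E_used = P * t / 60 = 191.5 * 26.6 / 60 = 84.8983 Wh
DOD = E_used / E_total * 100 = 84.8983 / 7765.3 * 100
DOD = 1.0933 %

1.0933 %


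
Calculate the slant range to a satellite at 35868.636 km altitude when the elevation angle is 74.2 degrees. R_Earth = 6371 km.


h = 35868.636 km, el = 74.2 deg
d = -R_E*sin(el) + sqrt((R_E*sin(el))^2 + 2*R_E*h + h^2)
d = -6371.0000*sin(1.2950) + sqrt((6371.0000*0.962218)^2 + 2*6371.0000*35868.636 + 35868.636^2)
d = 36073.7099 km

36073.7099 km


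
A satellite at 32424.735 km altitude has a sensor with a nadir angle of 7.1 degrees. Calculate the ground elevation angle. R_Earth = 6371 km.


r = R_E + alt = 38795.7350 km
Law of sines in the satellite / Earth-center / ground-point triangle:
  sin(nadir)/R_E = sin(90 + el)/r  =>  cos(el) = (r/R_E)*sin(nadir)
cos(el) = (38795.7350 / 6371.0000) * sin(7.1 deg) = 0.7526621
el = arccos(0.7526621) = 41.1785 deg
(Earth-central angle = 90 - nadir - el = 41.7215 deg)

41.1785 degrees


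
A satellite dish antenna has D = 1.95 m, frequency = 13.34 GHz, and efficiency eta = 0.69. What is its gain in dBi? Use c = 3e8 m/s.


lambda = c/f = 3e8 / 1.334e+10 = 0.02248876 m
G = eta*(pi*D/lambda)^2 = 0.69*(pi*1.95/0.02248876)^2
G = 51202.0334 (linear)
G = 10*log10(51202.0334) = 47.0929 dBi

47.0929 dBi


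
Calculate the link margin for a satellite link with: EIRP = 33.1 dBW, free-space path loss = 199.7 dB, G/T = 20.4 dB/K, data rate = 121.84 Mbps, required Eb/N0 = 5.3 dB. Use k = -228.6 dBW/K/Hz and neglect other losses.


C/N0 = EIRP - FSPL + G/T - k = 33.1 - 199.7 + 20.4 - (-228.6)
C/N0 = 82.4000 dB-Hz
R_b = 121.84 Mbps = 1.2184e+08 bps -> 10*log10(R_b) = 80.8579 dB-Hz
Eb/N0 = C/N0 - 10*log10(R_b) = 82.4000 - 80.8579 = 1.5421 dB
Margin = Eb/N0 - Eb/N0_req = 1.5421 - 5.3 = -3.7579 dB (negative margin: link does not close)

-3.7579 dB


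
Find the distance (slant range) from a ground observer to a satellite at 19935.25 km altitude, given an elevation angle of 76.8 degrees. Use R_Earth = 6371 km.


h = 19935.25 km, el = 76.8 deg
d = -R_E*sin(el) + sqrt((R_E*sin(el))^2 + 2*R_E*h + h^2)
d = -6371.0000*sin(1.3404) + sqrt((6371.0000*0.9735789)^2 + 2*6371.0000*19935.25 + 19935.25^2)
d = 20063.3197 km

20063.3197 km


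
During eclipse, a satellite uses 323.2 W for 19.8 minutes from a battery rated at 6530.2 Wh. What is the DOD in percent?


E_used = P * t / 60 = 323.2 * 19.8 / 60 = 106.6560 Wh
DOD = E_used / E_total * 100 = 106.6560 / 6530.2 * 100
DOD = 1.6333 %

1.6333 %


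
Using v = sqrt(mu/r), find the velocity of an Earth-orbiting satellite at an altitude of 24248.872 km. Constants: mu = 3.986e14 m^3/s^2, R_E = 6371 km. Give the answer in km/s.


r = R_E + alt = 6371.0 + 24248.872 = 30619.8720 km = 3.0619872e+07 m
v = sqrt(mu/r) = sqrt(3.986e14 / 3.0619872e+07) = 3608.0036 m/s = 3.6080 km/s

3.6080 km/s


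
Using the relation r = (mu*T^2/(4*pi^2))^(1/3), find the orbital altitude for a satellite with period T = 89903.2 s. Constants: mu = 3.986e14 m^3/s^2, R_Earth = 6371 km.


T = 89903.2 s
r = (mu*T^2/(4*pi^2))^(1/3) = (3.986e14 * 89903.2^2 / (4*pi^2))^(1/3)
r = 4.3375313e+07 m = 43375.3128 km
alt = r - R_E = 43375.3128 - 6371 = 37004.3128 km

37004.3128 km


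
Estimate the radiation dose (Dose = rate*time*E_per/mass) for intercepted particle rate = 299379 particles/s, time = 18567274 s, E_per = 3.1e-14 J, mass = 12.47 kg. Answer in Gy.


Total energy deposited = rate * time * E_per
  = 299379 * 18567274 * 3.1e-14 = 0.1723182 J
Dose = E_total / mass = 0.1723182 / 12.47
Dose = 0.01381862 Gy

0.0138 Gy


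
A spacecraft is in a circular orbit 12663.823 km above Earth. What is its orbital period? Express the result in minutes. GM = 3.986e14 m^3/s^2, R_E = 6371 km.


r = 19034.8230 km = 1.9034823e+07 m
T = 2*pi*sqrt(r^3/mu) = 2*pi*sqrt(6.8967825e+21 / 3.986e14)
T = 26135.7210 s = 435.5953 min

435.5953 minutes


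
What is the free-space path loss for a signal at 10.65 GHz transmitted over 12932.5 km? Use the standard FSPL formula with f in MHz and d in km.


f = 10.65 GHz = 10650.0000 MHz
d = 12932.5 km
FSPL = 32.44 + 20*log10(10650.0000) + 20*log10(12932.5)
FSPL = 32.44 + 80.5470 + 82.2336
FSPL = 195.2206 dB

195.2206 dB


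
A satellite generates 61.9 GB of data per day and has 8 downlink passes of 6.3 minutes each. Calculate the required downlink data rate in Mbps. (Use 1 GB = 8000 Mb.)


total contact time = 8 * 6.3 * 60 = 3024.0000 s
data = 61.9 GB = 495200.0000 Mb
rate = 495200.0000 / 3024.0000 = 163.7566 Mbps

163.7566 Mbps


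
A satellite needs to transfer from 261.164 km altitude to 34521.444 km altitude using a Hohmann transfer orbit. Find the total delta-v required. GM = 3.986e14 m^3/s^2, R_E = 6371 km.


r1 = 6632.1640 km = 6.632164e+06 m
r2 = 40892.4440 km = 4.0892444e+07 m
dv1 = sqrt(mu/r1)*(sqrt(2*r2/(r1+r2)) - 1) = 2417.4509 m/s
dv2 = sqrt(mu/r2)*(1 - sqrt(2*r1/(r1+r2))) = 1472.6852 m/s
total dv = |dv1| + |dv2| = 2417.4509 + 1472.6852 = 3890.1361 m/s = 3.8901 km/s

3.8901 km/s


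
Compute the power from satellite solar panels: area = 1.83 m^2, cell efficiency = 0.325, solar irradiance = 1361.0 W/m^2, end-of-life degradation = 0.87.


P = area * eta * S * degradation
P = 1.83 * 0.325 * 1361.0 * 0.87
P = 704.2256 W

704.2256 W


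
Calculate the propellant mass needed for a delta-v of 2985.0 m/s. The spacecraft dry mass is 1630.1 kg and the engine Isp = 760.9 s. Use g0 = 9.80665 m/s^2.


ve = Isp * g0 = 760.9 * 9.80665 = 7461.879985 m/s
mass ratio = exp(dv/ve) = exp(2985.0/7461.879985) = 1.49187428
m_prop = m_dry * (mr - 1) = 1630.1 * (1.49187428 - 1)
m_prop = 801.8043 kg

801.8043 kg


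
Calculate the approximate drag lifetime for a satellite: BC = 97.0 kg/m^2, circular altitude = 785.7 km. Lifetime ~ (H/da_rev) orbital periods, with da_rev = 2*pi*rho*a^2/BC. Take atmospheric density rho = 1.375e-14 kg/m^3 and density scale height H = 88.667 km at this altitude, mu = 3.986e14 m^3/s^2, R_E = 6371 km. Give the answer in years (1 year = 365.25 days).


a = R_E + alt = 7156.7000 km = 7.1567e+06 m
da_rev = 2*pi*rho*a^2/BC = 2*pi*1.375e-14*(7.1567e+06)^2/97.0 = 0.0456180227 m per revolution
N = H/da_rev = 88667.0000 m / 0.0456180227 m = 1.9436835e+06 revolutions
P = 2*pi*sqrt(a^3/mu) = 6025.3245 s
lifetime = N*P = 1.9436835e+06 * 6025.3245 = 1.1711324e+10 s = 135547.7318 days
years = 135547.7318 / 365.25 = 371.1095 years

371.1095 years


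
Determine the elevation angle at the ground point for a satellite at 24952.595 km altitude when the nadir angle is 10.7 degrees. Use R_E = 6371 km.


r = R_E + alt = 31323.5950 km
Law of sines in the satellite / Earth-center / ground-point triangle:
  sin(nadir)/R_E = sin(90 + el)/r  =>  cos(el) = (r/R_E)*sin(nadir)
cos(el) = (31323.5950 / 6371.0000) * sin(10.7 deg) = 0.9128466
el = arccos(0.9128466) = 24.0983 deg
(Earth-central angle = 90 - nadir - el = 55.2017 deg)

24.0983 degrees


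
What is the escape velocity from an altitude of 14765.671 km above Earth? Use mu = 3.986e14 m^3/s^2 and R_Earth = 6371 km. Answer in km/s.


r = 6371.0 + 14765.671 = 21136.6710 km = 2.1136671e+07 m
v_esc = sqrt(2*mu/r) = sqrt(2*3.986e14 / 2.1136671e+07)
v_esc = 6141.3712 m/s = 6.1414 km/s

6.1414 km/s


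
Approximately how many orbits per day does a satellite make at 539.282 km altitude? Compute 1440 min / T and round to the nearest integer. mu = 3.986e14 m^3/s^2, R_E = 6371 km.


r = 6.910282e+06 m
T = 2*pi*sqrt(r^3/mu) = 5716.8247 s = 95.2804 min
revs/day = 1440 / 95.2804 = 15.1133
Rounded: 15 revolutions per day

15 revolutions per day


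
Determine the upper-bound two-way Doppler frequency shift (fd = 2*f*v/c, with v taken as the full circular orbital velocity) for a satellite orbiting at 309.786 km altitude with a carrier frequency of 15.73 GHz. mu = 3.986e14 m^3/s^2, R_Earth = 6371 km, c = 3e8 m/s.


r = 6.680786e+06 m
v = sqrt(mu/r) = 7724.2241 m/s (worst-case radial velocity)
f = 15.73 GHz = 1.573e+10 Hz
fd = 2*f*v/c = 2*1.573e+10*7724.2241/3.0e+08
fd = 810013.6369 Hz

810013.6369 Hz


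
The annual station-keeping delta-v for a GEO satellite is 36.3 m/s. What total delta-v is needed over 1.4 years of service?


dV = rate * years = 36.3 * 1.4
dV = 50.8200 m/s

50.8200 m/s


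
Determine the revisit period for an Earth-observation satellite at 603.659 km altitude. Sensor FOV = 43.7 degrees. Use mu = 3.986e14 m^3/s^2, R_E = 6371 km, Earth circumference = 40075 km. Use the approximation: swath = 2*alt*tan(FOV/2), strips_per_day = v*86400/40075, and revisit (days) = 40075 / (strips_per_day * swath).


swath = 2*603.659*tan(0.3813544) = 484.1153 km
v = sqrt(mu/r) = 7559.7452 m/s = 7.5597 km/s
strips/day = v*86400/40075 = 7.5597*86400/40075 = 16.2985
coverage/day = strips * swath = 16.2985 * 484.1153 = 7890.3485 km
revisit = 40075 / 7890.3485 = 5.0790 days

5.0790 days


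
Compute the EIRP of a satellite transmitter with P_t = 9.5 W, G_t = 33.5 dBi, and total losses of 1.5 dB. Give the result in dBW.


Pt = 9.5 W = 9.7772 dBW
EIRP = Pt_dBW + Gt - losses = 9.7772 + 33.5 - 1.5 = 41.7772 dBW

41.7772 dBW


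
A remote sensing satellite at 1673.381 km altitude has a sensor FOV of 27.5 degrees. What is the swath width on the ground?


FOV = 27.5 deg = 0.4799655 rad
swath = 2 * alt * tan(FOV/2) = 2 * 1673.381 * tan(0.2399828)
swath = 2 * 1673.381 * 0.2446984
swath = 818.9475 km

818.9475 km


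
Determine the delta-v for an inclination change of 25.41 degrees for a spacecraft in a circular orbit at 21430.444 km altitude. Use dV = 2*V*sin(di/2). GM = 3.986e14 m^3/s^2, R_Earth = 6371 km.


r = 27801.4440 km = 2.7801444e+07 m
V = sqrt(mu/r) = 3786.4739 m/s
di = 25.41 deg = 0.4434882 rad
dV = 2*V*sin(di/2) = 2*3786.4739*sin(0.2217441)
dV = 1665.5285 m/s = 1.6655 km/s

1.6655 km/s


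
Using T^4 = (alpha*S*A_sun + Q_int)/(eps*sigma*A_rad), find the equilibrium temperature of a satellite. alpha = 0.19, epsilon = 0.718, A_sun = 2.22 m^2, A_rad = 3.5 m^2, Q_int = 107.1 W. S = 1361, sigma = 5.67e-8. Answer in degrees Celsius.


Numerator = alpha*S*A_sun + Q_int = 0.19*1361*2.22 + 107.1 = 681.1698 W
Denominator = eps*sigma*A_rad = 0.718*5.67e-8*3.5 = 1.424871e-07 W/K^4
T^4 = 4.7805717e+09 K^4
T = 262.9481 K = -10.2019 C

-10.2019 degrees Celsius


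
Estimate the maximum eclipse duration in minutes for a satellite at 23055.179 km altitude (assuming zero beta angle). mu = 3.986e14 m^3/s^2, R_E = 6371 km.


r = 29426.1790 km
T = 837.2608 min
Eclipse fraction = arcsin(R_E/r)/pi = arcsin(6371.0000/29426.1790)/pi
= arcsin(0.2165079)/pi = 0.06946671
Eclipse duration = 0.06946671 * 837.2608 = 58.1618 min

58.1618 minutes
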